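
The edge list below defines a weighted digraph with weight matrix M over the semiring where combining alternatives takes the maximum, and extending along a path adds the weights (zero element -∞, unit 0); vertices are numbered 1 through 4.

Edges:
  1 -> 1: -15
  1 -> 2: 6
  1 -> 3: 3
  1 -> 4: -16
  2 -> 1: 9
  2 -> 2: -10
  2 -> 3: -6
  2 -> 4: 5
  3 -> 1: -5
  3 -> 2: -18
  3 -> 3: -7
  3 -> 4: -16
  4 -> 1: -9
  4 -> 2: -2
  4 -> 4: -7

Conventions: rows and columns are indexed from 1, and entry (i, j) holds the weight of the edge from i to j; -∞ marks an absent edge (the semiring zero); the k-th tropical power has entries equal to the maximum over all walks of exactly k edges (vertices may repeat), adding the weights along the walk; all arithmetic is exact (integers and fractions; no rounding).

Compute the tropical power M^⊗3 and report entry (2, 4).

M^⊗2:
  [15, -4, 0, 11]
  [-1, 15, 12, -2]
  [-9, 1, -2, -13]
  [7, -3, -6, 3]
M^⊗3:
  [5, 21, 18, 4]
  [24, 5, 9, 20]
  [10, -3, -5, 6]
  [6, 13, 10, 2]
Key observation: the optimum is the walk 2->1->2->4, with weight 9 + 6 + 5 = 20.
Optimal value attained by: walk 2->1->2->4.
Answer: (M^⊗3)[2][4] = 20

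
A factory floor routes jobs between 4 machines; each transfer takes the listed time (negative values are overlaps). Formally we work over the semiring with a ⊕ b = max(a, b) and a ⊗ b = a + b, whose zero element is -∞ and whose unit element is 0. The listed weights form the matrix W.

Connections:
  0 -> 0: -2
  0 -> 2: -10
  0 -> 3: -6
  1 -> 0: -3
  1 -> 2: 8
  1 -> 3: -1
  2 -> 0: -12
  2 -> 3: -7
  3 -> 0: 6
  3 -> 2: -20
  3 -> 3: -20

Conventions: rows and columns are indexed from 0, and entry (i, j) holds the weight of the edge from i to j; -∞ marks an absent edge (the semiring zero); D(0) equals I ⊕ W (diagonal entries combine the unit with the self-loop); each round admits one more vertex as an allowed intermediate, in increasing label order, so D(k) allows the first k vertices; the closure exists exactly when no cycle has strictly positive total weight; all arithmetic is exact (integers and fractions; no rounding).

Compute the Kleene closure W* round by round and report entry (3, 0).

D(0):
  [0, -∞, -10, -6]
  [-3, 0, 8, -1]
  [-12, -∞, 0, -7]
  [6, -∞, -20, 0]
D(1):
  [0, -∞, -10, -6]
  [-3, 0, 8, -1]
  [-12, -∞, 0, -7]
  [6, -∞, -4, 0]
D(2):
  [0, -∞, -10, -6]
  [-3, 0, 8, -1]
  [-12, -∞, 0, -7]
  [6, -∞, -4, 0]
D(3):
  [0, -∞, -10, -6]
  [-3, 0, 8, 1]
  [-12, -∞, 0, -7]
  [6, -∞, -4, 0]
D(4):
  [0, -∞, -10, -6]
  [7, 0, 8, 1]
  [-1, -∞, 0, -7]
  [6, -∞, -4, 0]
Answer: W*[3][0] = 6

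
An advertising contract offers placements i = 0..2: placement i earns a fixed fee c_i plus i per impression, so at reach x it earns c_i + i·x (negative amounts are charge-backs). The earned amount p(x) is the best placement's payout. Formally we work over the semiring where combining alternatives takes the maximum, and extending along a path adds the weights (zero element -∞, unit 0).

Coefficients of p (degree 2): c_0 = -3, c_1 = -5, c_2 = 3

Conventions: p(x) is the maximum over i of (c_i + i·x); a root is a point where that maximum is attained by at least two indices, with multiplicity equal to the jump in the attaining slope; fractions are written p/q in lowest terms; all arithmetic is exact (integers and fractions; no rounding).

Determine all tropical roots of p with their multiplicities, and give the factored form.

hull edge (i=0, c=-3) to (i=2, c=3): slope 3, span 2
Factored form: p(x) = 3 ⊗ (x ⊕ (-3)) ⊗ (x ⊕ (-3))
Answer: roots = -3 (mult 2)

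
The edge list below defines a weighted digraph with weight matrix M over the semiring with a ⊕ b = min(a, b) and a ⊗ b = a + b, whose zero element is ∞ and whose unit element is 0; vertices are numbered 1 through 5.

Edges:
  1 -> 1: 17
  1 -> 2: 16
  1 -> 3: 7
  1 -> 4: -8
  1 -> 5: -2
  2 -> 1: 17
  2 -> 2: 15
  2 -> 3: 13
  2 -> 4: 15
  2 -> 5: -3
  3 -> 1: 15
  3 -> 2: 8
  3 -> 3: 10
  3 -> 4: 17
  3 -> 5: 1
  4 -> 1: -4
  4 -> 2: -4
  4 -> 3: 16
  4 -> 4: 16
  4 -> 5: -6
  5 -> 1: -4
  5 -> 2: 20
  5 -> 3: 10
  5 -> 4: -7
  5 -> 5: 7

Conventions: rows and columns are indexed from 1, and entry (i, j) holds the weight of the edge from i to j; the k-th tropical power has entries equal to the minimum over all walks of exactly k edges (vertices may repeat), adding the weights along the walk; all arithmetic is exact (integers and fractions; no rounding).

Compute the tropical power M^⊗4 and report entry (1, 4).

M^⊗2:
  [-12, -12, 8, -9, -14]
  [-7, 11, 7, -10, 4]
  [-3, 13, 11, -6, 5]
  [-10, 11, 3, -13, -7]
  [-11, -11, 3, -12, -13]
M^⊗3:
  [-18, -13, -5, -21, -15]
  [-14, -14, 0, -15, -16]
  [-10, -10, 4, -11, -12]
  [-17, -17, -3, -18, -19]
  [-17, -16, -4, -20, -18]
M^⊗4:
  [-25, -25, -11, -26, -27]
  [-20, -19, -7, -23, -21]
  [-16, -15, -3, -19, -17]
  [-23, -22, -10, -26, -24]
  [-24, -24, -10, -25, -26]
Key observation: the optimum is the walk 1->4->5->1->4, with weight (-8) + (-6) + (-4) + (-8) = -26.
Optimal value attained by: walk 1->4->5->1->4.
Answer: (M^⊗4)[1][4] = -26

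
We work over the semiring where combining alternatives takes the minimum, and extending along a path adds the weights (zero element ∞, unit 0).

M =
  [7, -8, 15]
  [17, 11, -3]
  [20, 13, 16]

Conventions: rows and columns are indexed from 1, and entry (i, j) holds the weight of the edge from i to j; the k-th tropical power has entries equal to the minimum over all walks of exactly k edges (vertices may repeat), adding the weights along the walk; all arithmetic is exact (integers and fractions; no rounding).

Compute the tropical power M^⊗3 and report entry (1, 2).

M^⊗2:
  [9, -1, -11]
  [17, 9, 8]
  [27, 12, 10]
M^⊗3:
  [9, 1, -4]
  [24, 9, 6]
  [29, 19, 9]
Key observation: the optimum is the walk 1->2->1->2, with weight (-8) + 17 + (-8) = 1.
Optimal value attained by: walk 1->2->1->2.
Answer: (M^⊗3)[1][2] = 1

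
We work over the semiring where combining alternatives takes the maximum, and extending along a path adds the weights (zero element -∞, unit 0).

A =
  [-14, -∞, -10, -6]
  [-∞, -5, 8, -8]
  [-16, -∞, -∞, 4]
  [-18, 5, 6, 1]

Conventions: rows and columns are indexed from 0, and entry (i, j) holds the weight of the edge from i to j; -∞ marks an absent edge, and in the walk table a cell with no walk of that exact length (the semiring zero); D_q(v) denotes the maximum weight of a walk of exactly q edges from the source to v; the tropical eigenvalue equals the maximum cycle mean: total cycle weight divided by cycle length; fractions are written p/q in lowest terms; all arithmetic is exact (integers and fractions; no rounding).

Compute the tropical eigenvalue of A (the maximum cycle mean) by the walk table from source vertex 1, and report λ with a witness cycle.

q=0: [-∞, 0, -∞, -∞]
q=1: [-∞, -5, 8, -8]
q=2: [-8, -3, 3, 12]
q=3: [-6, 17, 18, 13]
q=4: [2, 18, 25, 22]
Optimal cycle mean attained by: cycle 1->2->3->1, total 8 + 4 + 5, length 3.
Answer: λ = 17/3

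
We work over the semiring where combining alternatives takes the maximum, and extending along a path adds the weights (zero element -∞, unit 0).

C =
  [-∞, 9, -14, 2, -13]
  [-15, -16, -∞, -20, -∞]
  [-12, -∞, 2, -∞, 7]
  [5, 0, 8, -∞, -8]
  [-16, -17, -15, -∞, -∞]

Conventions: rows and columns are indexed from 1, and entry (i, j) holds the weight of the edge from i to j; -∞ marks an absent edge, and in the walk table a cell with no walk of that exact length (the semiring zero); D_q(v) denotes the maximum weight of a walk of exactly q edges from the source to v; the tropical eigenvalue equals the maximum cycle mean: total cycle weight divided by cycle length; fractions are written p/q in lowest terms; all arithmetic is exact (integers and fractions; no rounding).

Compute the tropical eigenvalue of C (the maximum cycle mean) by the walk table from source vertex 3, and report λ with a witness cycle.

q=0: [-∞, -∞, 0, -∞, -∞]
q=1: [-12, -∞, 2, -∞, 7]
q=2: [-9, -3, 4, -10, 9]
q=3: [-5, 0, 6, -7, 11]
q=4: [-2, 4, 8, -3, 13]
q=5: [2, 7, 10, 0, 15]
Optimal cycle mean attained by: cycle 1->4->1, total 2 + 5, length 2.
Answer: λ = 7/2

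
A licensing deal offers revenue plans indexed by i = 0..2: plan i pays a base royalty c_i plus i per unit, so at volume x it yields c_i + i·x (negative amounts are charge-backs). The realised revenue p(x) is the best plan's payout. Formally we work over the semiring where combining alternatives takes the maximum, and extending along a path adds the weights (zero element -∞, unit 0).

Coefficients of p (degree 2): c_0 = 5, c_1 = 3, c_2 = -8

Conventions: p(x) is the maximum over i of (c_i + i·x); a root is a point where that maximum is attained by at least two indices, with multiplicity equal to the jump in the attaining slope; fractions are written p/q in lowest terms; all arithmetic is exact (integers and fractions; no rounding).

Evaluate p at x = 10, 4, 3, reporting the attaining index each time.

p(10) = max(5+0·10=5, 3+1·10=13, -8+2·10=12) = 13 (attained by i=1)
p(4) = max(5+0·4=5, 3+1·4=7, -8+2·4=0) = 7 (attained by i=1)
p(3) = max(5+0·3=5, 3+1·3=6, -8+2·3=-2) = 6 (attained by i=1)
Answer: p(10) = 13; p(4) = 7; p(3) = 6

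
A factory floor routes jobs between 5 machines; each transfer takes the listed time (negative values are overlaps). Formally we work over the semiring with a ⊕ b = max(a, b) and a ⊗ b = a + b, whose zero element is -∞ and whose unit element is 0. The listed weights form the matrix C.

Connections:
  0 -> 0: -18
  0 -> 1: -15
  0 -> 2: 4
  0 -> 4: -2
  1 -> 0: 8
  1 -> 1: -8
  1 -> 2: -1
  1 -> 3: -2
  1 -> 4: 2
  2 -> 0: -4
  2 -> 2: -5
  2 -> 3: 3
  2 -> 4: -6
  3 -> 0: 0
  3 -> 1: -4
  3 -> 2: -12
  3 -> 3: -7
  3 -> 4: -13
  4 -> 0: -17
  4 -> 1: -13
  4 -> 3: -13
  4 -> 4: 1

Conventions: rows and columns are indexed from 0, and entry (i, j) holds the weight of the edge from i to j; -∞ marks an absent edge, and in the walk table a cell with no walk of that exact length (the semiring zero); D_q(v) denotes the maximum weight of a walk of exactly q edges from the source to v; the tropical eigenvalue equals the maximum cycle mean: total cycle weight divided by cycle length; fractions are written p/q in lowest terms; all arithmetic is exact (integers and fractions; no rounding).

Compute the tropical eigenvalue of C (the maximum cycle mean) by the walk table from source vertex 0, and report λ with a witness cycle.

q=0: [0, -∞, -∞, -∞, -∞]
q=1: [-18, -15, 4, -∞, -2]
q=2: [0, -15, -1, 7, -1]
q=3: [7, 3, 4, 2, 0]
q=4: [11, -2, 11, 7, 5]
q=5: [7, 3, 15, 14, 9]
Optimal cycle mean attained by: cycle 0->2->3->1->0, total 4 + 3 + (-4) + 8, length 4.
Answer: λ = 11/4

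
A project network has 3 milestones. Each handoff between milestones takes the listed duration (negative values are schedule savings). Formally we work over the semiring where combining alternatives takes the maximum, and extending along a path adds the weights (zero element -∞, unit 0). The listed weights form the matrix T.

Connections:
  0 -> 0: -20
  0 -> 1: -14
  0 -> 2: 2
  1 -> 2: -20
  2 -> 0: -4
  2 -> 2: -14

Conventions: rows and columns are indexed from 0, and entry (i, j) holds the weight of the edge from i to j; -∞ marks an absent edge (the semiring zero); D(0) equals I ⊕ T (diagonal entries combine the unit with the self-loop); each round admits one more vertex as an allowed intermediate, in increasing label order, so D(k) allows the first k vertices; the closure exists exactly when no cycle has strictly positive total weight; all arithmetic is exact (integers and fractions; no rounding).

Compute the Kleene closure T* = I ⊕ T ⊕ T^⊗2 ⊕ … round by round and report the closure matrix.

D(0):
  [0, -14, 2]
  [-∞, 0, -20]
  [-4, -∞, 0]
D(1):
  [0, -14, 2]
  [-∞, 0, -20]
  [-4, -18, 0]
D(2):
  [0, -14, 2]
  [-∞, 0, -20]
  [-4, -18, 0]
D(3):
  [0, -14, 2]
  [-24, 0, -20]
  [-4, -18, 0]
Answer: T* = [[0, -14, 2], [-24, 0, -20], [-4, -18, 0]]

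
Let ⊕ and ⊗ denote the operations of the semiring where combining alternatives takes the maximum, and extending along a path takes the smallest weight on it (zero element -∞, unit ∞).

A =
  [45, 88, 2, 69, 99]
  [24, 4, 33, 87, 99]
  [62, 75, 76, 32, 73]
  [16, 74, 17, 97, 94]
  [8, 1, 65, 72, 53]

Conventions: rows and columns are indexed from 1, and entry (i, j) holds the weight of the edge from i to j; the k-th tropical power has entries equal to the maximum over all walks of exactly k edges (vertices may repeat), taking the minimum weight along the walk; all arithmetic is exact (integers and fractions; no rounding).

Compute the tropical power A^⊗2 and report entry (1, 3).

A^⊗2:
  [45, 69, 65, 87, 88]
  [33, 74, 65, 87, 87]
  [62, 75, 76, 75, 75]
  [24, 74, 65, 97, 94]
  [62, 72, 65, 72, 72]
Key observation: the optimum is the walk 1->5->3, with weight 99 min 65 = 65.
Optimal value attained by: walk 1->5->3.
Answer: (A^⊗2)[1][3] = 65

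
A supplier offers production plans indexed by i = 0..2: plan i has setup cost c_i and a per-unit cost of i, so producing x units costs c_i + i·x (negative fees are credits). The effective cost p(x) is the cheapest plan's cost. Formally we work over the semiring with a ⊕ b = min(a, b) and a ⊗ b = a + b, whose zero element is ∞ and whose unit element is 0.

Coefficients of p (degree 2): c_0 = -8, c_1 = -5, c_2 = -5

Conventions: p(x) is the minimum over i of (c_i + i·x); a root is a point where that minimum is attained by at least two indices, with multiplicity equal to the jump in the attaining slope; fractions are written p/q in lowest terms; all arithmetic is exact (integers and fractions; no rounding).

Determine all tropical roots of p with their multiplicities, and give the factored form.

hull edge (i=0, c=-8) to (i=2, c=-5): slope 3/2, span 2
Factored form: p(x) = -5 ⊗ (x ⊕ (-3/2)) ⊗ (x ⊕ (-3/2))
Answer: roots = -3/2 (mult 2)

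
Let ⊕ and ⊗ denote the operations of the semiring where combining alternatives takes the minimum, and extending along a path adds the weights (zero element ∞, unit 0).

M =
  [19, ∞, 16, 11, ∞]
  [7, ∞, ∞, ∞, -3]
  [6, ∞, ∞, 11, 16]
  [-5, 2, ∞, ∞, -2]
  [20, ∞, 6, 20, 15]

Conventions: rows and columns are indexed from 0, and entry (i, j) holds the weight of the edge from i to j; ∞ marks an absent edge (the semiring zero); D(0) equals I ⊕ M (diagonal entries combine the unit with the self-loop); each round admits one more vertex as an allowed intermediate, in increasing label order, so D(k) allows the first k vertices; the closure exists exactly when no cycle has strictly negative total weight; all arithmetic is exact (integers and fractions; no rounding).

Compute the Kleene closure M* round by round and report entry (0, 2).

D(0):
  [0, ∞, 16, 11, ∞]
  [7, 0, ∞, ∞, -3]
  [6, ∞, 0, 11, 16]
  [-5, 2, ∞, 0, -2]
  [20, ∞, 6, 20, 0]
D(1):
  [0, ∞, 16, 11, ∞]
  [7, 0, 23, 18, -3]
  [6, ∞, 0, 11, 16]
  [-5, 2, 11, 0, -2]
  [20, ∞, 6, 20, 0]
D(2):
  [0, ∞, 16, 11, ∞]
  [7, 0, 23, 18, -3]
  [6, ∞, 0, 11, 16]
  [-5, 2, 11, 0, -2]
  [20, ∞, 6, 20, 0]
D(3):
  [0, ∞, 16, 11, 32]
  [7, 0, 23, 18, -3]
  [6, ∞, 0, 11, 16]
  [-5, 2, 11, 0, -2]
  [12, ∞, 6, 17, 0]
D(4):
  [0, 13, 16, 11, 9]
  [7, 0, 23, 18, -3]
  [6, 13, 0, 11, 9]
  [-5, 2, 11, 0, -2]
  [12, 19, 6, 17, 0]
D(5):
  [0, 13, 15, 11, 9]
  [7, 0, 3, 14, -3]
  [6, 13, 0, 11, 9]
  [-5, 2, 4, 0, -2]
  [12, 19, 6, 17, 0]
Answer: M*[0][2] = 15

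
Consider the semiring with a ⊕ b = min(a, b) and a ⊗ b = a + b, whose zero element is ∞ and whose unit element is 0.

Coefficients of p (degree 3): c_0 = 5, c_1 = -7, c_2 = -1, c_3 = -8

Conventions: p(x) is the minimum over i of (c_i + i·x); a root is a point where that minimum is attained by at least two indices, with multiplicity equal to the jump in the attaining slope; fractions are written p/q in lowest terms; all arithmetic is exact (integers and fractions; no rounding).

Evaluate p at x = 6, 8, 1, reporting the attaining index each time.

p(6) = min(5+0·6=5, -7+1·6=-1, -1+2·6=11, -8+3·6=10) = -1 (attained by i=1)
p(8) = min(5+0·8=5, -7+1·8=1, -1+2·8=15, -8+3·8=16) = 1 (attained by i=1)
p(1) = min(5+0·1=5, -7+1·1=-6, -1+2·1=1, -8+3·1=-5) = -6 (attained by i=1)
Answer: p(6) = -1; p(8) = 1; p(1) = -6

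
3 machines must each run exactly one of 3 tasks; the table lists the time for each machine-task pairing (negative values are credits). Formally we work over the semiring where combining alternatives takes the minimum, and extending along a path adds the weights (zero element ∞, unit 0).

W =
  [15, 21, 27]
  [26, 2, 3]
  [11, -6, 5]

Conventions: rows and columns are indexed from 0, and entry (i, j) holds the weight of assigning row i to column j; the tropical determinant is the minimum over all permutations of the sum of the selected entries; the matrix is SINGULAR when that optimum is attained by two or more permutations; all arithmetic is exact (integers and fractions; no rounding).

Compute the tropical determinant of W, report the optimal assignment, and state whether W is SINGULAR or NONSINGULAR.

σ = (0, 1, 2): 15 + 2 + 5 = 22
σ = (0, 2, 1): 15 + 3 + (-6) = 12
σ = (1, 0, 2): 21 + 26 + 5 = 52
σ = (1, 2, 0): 21 + 3 + 11 = 35
σ = (2, 0, 1): 27 + 26 + (-6) = 47
σ = (2, 1, 0): 27 + 2 + 11 = 40
Optimal value attained by: σ = (0, 2, 1).
Answer: det⊕(W) = 12; verdict: NONSINGULAR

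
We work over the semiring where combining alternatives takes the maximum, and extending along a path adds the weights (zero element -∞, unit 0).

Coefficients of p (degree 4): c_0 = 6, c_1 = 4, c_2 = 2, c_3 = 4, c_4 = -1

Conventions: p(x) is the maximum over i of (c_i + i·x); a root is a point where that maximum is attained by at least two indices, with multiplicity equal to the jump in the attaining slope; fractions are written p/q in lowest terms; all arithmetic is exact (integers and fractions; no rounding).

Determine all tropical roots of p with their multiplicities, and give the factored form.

hull edge (i=0, c=6) to (i=3, c=4): slope -2/3, span 3
hull edge (i=3, c=4) to (i=4, c=-1): slope -5, span 1
Factored form: p(x) = -1 ⊗ (x ⊕ 2/3) ⊗ (x ⊕ 2/3) ⊗ (x ⊕ 2/3) ⊗ (x ⊕ 5)
Answer: roots = 2/3 (mult 3), 5 (mult 1)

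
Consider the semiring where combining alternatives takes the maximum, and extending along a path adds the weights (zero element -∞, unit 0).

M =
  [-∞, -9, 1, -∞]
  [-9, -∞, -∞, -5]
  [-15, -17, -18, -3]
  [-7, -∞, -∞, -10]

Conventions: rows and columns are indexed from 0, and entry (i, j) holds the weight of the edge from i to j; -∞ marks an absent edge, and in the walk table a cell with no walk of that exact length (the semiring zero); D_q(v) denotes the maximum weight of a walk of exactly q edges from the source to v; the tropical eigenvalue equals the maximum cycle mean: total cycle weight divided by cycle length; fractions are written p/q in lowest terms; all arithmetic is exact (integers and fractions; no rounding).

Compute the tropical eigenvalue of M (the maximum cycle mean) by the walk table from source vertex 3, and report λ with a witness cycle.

q=0: [-∞, -∞, -∞, 0]
q=1: [-7, -∞, -∞, -10]
q=2: [-17, -16, -6, -20]
q=3: [-21, -23, -16, -9]
q=4: [-16, -30, -20, -19]
Optimal cycle mean attained by: cycle 0->2->3->0, total 1 + (-3) + (-7), length 3.
Answer: λ = -3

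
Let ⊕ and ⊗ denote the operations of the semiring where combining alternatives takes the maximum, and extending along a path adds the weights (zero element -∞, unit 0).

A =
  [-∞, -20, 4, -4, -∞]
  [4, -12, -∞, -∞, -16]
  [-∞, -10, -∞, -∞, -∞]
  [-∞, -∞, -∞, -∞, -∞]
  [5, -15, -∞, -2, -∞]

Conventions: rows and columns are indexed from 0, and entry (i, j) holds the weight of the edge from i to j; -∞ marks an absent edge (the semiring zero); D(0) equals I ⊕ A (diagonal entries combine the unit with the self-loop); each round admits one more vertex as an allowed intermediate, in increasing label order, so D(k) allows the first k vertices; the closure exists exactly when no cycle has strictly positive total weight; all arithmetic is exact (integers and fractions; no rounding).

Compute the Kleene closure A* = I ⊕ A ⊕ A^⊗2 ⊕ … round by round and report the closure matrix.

D(0):
  [0, -20, 4, -4, -∞]
  [4, 0, -∞, -∞, -16]
  [-∞, -10, 0, -∞, -∞]
  [-∞, -∞, -∞, 0, -∞]
  [5, -15, -∞, -2, 0]
D(1):
  [0, -20, 4, -4, -∞]
  [4, 0, 8, 0, -16]
  [-∞, -10, 0, -∞, -∞]
  [-∞, -∞, -∞, 0, -∞]
  [5, -15, 9, 1, 0]
D(2):
  [0, -20, 4, -4, -36]
  [4, 0, 8, 0, -16]
  [-6, -10, 0, -10, -26]
  [-∞, -∞, -∞, 0, -∞]
  [5, -15, 9, 1, 0]
D(3):
  [0, -6, 4, -4, -22]
  [4, 0, 8, 0, -16]
  [-6, -10, 0, -10, -26]
  [-∞, -∞, -∞, 0, -∞]
  [5, -1, 9, 1, 0]
D(4):
  [0, -6, 4, -4, -22]
  [4, 0, 8, 0, -16]
  [-6, -10, 0, -10, -26]
  [-∞, -∞, -∞, 0, -∞]
  [5, -1, 9, 1, 0]
D(5):
  [0, -6, 4, -4, -22]
  [4, 0, 8, 0, -16]
  [-6, -10, 0, -10, -26]
  [-∞, -∞, -∞, 0, -∞]
  [5, -1, 9, 1, 0]
Answer: A* = [[0, -6, 4, -4, -22], [4, 0, 8, 0, -16], [-6, -10, 0, -10, -26], [-∞, -∞, -∞, 0, -∞], [5, -1, 9, 1, 0]]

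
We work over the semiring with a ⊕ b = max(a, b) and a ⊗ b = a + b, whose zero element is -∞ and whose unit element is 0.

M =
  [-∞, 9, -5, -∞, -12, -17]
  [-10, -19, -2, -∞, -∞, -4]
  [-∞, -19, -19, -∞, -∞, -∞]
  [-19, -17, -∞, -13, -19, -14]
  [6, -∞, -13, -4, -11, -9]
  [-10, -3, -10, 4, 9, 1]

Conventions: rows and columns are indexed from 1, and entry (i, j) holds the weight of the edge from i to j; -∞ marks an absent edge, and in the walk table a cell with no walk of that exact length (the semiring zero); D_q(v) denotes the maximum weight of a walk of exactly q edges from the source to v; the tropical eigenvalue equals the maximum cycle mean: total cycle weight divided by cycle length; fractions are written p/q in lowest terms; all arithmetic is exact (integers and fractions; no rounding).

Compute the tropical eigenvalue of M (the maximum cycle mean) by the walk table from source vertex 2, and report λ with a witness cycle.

q=0: [-∞, 0, -∞, -∞, -∞, -∞]
q=1: [-10, -19, -2, -∞, -∞, -4]
q=2: [-14, -1, -14, 0, 5, -3]
q=3: [11, -5, -3, 1, 6, -2]
q=4: [12, 20, 6, 2, 7, -1]
q=5: [13, 21, 18, 3, 8, 16]
q=6: [14, 22, 19, 20, 25, 17]
Optimal cycle mean attained by: cycle 1->2->6->5->1, total 9 + (-4) + 9 + 6, length 4.
Answer: λ = 5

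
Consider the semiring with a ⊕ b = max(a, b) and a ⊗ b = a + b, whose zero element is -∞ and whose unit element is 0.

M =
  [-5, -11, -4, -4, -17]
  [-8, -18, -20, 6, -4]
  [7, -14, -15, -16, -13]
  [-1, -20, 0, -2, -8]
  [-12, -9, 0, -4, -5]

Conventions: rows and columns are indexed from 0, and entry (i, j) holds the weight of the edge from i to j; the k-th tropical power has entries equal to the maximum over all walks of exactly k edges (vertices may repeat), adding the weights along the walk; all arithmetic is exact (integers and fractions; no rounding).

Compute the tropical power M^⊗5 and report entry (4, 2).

M^⊗2:
  [3, -16, -4, -5, -12]
  [5, -13, 6, 4, -2]
  [2, -4, 3, 3, -10]
  [7, -12, -2, -4, -10]
  [7, -14, -4, -3, -10]
M^⊗3:
  [3, -8, -1, -1, -13]
  [13, -6, 4, 2, -4]
  [10, -9, 3, 2, -5]
  [5, -4, 3, 3, -10]
  [3, -4, 3, 3, -10]
M^⊗4:
  [6, -8, -1, -1, -9]
  [11, 2, 9, 9, -4]
  [10, -1, 6, 6, -6]
  [10, -6, 3, 2, -5]
  [10, -8, 3, 2, -5]
M^⊗5:
  [6, -5, 2, 2, -9]
  [16, 0, 9, 8, 1]
  [13, -1, 6, 6, -2]
  [10, -1, 6, 6, -6]
  [10, -1, 6, 6, -6]
Key observation: the optimum is the walk 4->2->0->2->0->2, with weight 0 + 7 + (-4) + 7 + (-4) = 6.
Optimal value attained by: walk 4->2->0->2->0->2.
Answer: (M^⊗5)[4][2] = 6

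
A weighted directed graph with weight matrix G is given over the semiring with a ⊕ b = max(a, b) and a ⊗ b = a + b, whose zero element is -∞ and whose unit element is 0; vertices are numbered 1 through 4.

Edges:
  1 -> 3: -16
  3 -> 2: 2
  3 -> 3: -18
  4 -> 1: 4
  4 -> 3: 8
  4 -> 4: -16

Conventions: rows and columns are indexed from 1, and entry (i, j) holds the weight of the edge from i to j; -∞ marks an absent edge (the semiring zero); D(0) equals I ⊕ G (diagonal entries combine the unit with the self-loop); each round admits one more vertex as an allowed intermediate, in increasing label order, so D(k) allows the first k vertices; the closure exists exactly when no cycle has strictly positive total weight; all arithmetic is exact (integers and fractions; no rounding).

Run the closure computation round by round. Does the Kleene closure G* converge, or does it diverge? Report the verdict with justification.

D(0):
  [0, -∞, -16, -∞]
  [-∞, 0, -∞, -∞]
  [-∞, 2, 0, -∞]
  [4, -∞, 8, 0]
D(1):
  [0, -∞, -16, -∞]
  [-∞, 0, -∞, -∞]
  [-∞, 2, 0, -∞]
  [4, -∞, 8, 0]
D(2):
  [0, -∞, -16, -∞]
  [-∞, 0, -∞, -∞]
  [-∞, 2, 0, -∞]
  [4, -∞, 8, 0]
D(3):
  [0, -14, -16, -∞]
  [-∞, 0, -∞, -∞]
  [-∞, 2, 0, -∞]
  [4, 10, 8, 0]
D(4):
  [0, -14, -16, -∞]
  [-∞, 0, -∞, -∞]
  [-∞, 2, 0, -∞]
  [4, 10, 8, 0]
Key observation: every diagonal entry stays at the unit through all rounds, so no improving cycle exists.
Answer: CONVERGES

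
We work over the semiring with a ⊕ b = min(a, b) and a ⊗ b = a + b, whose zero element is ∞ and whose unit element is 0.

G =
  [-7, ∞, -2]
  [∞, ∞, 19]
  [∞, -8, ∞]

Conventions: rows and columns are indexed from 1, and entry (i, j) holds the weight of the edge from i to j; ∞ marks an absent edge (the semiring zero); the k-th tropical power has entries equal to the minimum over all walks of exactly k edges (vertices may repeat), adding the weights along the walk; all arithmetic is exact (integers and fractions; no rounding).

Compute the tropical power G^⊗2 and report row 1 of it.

G^⊗2:
  [-14, -10, -9]
  [∞, 11, ∞]
  [∞, ∞, 11]
Answer: row 1 of G^⊗2 = [-14, -10, -9]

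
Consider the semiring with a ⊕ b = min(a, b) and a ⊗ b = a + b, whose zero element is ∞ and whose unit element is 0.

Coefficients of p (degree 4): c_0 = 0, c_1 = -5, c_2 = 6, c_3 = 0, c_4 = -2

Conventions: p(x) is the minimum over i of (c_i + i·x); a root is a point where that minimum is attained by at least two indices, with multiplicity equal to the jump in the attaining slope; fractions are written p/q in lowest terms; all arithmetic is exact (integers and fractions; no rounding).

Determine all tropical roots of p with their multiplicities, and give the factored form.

hull edge (i=0, c=0) to (i=1, c=-5): slope -5, span 1
hull edge (i=1, c=-5) to (i=4, c=-2): slope 1, span 3
Factored form: p(x) = -2 ⊗ (x ⊕ (-1)) ⊗ (x ⊕ (-1)) ⊗ (x ⊕ (-1)) ⊗ (x ⊕ 5)
Answer: roots = -1 (mult 3), 5 (mult 1)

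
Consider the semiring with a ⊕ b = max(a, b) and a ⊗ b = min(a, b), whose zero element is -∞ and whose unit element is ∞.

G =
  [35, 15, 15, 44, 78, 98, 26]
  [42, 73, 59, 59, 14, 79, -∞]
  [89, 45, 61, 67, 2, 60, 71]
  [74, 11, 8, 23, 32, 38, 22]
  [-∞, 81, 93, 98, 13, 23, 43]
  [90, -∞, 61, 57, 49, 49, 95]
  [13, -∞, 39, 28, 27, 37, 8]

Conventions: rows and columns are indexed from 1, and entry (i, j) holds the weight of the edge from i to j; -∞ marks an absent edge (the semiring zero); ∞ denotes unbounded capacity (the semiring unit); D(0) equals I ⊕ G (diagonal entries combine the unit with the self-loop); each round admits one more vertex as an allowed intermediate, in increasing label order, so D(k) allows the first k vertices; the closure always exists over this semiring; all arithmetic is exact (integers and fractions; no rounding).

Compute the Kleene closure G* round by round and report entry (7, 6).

D(0):
  [∞, 15, 15, 44, 78, 98, 26]
  [42, ∞, 59, 59, 14, 79, -∞]
  [89, 45, ∞, 67, 2, 60, 71]
  [74, 11, 8, ∞, 32, 38, 22]
  [-∞, 81, 93, 98, ∞, 23, 43]
  [90, -∞, 61, 57, 49, ∞, 95]
  [13, -∞, 39, 28, 27, 37, ∞]
D(1):
  [∞, 15, 15, 44, 78, 98, 26]
  [42, ∞, 59, 59, 42, 79, 26]
  [89, 45, ∞, 67, 78, 89, 71]
  [74, 15, 15, ∞, 74, 74, 26]
  [-∞, 81, 93, 98, ∞, 23, 43]
  [90, 15, 61, 57, 78, ∞, 95]
  [13, 13, 39, 28, 27, 37, ∞]
D(2):
  [∞, 15, 15, 44, 78, 98, 26]
  [42, ∞, 59, 59, 42, 79, 26]
  [89, 45, ∞, 67, 78, 89, 71]
  [74, 15, 15, ∞, 74, 74, 26]
  [42, 81, 93, 98, ∞, 79, 43]
  [90, 15, 61, 57, 78, ∞, 95]
  [13, 13, 39, 28, 27, 37, ∞]
D(3):
  [∞, 15, 15, 44, 78, 98, 26]
  [59, ∞, 59, 59, 59, 79, 59]
  [89, 45, ∞, 67, 78, 89, 71]
  [74, 15, 15, ∞, 74, 74, 26]
  [89, 81, 93, 98, ∞, 89, 71]
  [90, 45, 61, 61, 78, ∞, 95]
  [39, 39, 39, 39, 39, 39, ∞]
D(4):
  [∞, 15, 15, 44, 78, 98, 26]
  [59, ∞, 59, 59, 59, 79, 59]
  [89, 45, ∞, 67, 78, 89, 71]
  [74, 15, 15, ∞, 74, 74, 26]
  [89, 81, 93, 98, ∞, 89, 71]
  [90, 45, 61, 61, 78, ∞, 95]
  [39, 39, 39, 39, 39, 39, ∞]
D(5):
  [∞, 78, 78, 78, 78, 98, 71]
  [59, ∞, 59, 59, 59, 79, 59]
  [89, 78, ∞, 78, 78, 89, 71]
  [74, 74, 74, ∞, 74, 74, 71]
  [89, 81, 93, 98, ∞, 89, 71]
  [90, 78, 78, 78, 78, ∞, 95]
  [39, 39, 39, 39, 39, 39, ∞]
D(6):
  [∞, 78, 78, 78, 78, 98, 95]
  [79, ∞, 78, 78, 78, 79, 79]
  [89, 78, ∞, 78, 78, 89, 89]
  [74, 74, 74, ∞, 74, 74, 74]
  [89, 81, 93, 98, ∞, 89, 89]
  [90, 78, 78, 78, 78, ∞, 95]
  [39, 39, 39, 39, 39, 39, ∞]
D(7):
  [∞, 78, 78, 78, 78, 98, 95]
  [79, ∞, 78, 78, 78, 79, 79]
  [89, 78, ∞, 78, 78, 89, 89]
  [74, 74, 74, ∞, 74, 74, 74]
  [89, 81, 93, 98, ∞, 89, 89]
  [90, 78, 78, 78, 78, ∞, 95]
  [39, 39, 39, 39, 39, 39, ∞]
Answer: G*[7][6] = 39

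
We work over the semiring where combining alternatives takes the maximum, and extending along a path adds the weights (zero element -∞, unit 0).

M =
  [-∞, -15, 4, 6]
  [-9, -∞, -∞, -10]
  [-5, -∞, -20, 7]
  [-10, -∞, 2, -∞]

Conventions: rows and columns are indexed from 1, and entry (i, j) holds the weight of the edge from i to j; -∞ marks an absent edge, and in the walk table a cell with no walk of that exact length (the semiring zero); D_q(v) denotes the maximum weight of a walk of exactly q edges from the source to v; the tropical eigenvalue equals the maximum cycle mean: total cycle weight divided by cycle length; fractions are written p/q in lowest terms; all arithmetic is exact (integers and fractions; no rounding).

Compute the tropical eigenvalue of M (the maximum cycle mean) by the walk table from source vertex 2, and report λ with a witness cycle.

q=0: [-∞, 0, -∞, -∞]
q=1: [-9, -∞, -∞, -10]
q=2: [-20, -24, -5, -3]
q=3: [-10, -35, -1, 2]
q=4: [-6, -25, 4, 6]
Optimal cycle mean attained by: cycle 3->4->3, total 7 + 2, length 2.
Answer: λ = 9/2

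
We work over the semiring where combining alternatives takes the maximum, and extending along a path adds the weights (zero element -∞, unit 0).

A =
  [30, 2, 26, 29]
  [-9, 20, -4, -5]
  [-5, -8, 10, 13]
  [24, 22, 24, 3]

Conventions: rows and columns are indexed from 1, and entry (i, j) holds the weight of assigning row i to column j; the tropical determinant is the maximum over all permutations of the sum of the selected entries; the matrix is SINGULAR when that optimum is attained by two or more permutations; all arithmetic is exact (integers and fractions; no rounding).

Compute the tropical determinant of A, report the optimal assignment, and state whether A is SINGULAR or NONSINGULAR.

σ = (1, 2, 3, 4): 30 + 20 + 10 + 3 = 63
σ = (1, 2, 4, 3): 30 + 20 + 13 + 24 = 87
σ = (1, 3, 2, 4): 30 + (-4) + (-8) + 3 = 21
σ = (1, 3, 4, 2): 30 + (-4) + 13 + 22 = 61
σ = (1, 4, 2, 3): 30 + (-5) + (-8) + 24 = 41
σ = (1, 4, 3, 2): 30 + (-5) + 10 + 22 = 57
σ = (2, 1, 3, 4): 2 + (-9) + 10 + 3 = 6
σ = (2, 1, 4, 3): 2 + (-9) + 13 + 24 = 30
σ = (2, 3, 1, 4): 2 + (-4) + (-5) + 3 = -4
σ = (2, 3, 4, 1): 2 + (-4) + 13 + 24 = 35
σ = (2, 4, 1, 3): 2 + (-5) + (-5) + 24 = 16
σ = (2, 4, 3, 1): 2 + (-5) + 10 + 24 = 31
σ = (3, 1, 2, 4): 26 + (-9) + (-8) + 3 = 12
σ = (3, 1, 4, 2): 26 + (-9) + 13 + 22 = 52
σ = (3, 2, 1, 4): 26 + 20 + (-5) + 3 = 44
σ = (3, 2, 4, 1): 26 + 20 + 13 + 24 = 83
σ = (3, 4, 1, 2): 26 + (-5) + (-5) + 22 = 38
σ = (3, 4, 2, 1): 26 + (-5) + (-8) + 24 = 37
σ = (4, 1, 2, 3): 29 + (-9) + (-8) + 24 = 36
σ = (4, 1, 3, 2): 29 + (-9) + 10 + 22 = 52
σ = (4, 2, 1, 3): 29 + 20 + (-5) + 24 = 68
σ = (4, 2, 3, 1): 29 + 20 + 10 + 24 = 83
σ = (4, 3, 1, 2): 29 + (-4) + (-5) + 22 = 42
σ = (4, 3, 2, 1): 29 + (-4) + (-8) + 24 = 41
Optimal value attained by: σ = (1, 2, 4, 3).
Answer: det⊕(A) = 87; verdict: NONSINGULAR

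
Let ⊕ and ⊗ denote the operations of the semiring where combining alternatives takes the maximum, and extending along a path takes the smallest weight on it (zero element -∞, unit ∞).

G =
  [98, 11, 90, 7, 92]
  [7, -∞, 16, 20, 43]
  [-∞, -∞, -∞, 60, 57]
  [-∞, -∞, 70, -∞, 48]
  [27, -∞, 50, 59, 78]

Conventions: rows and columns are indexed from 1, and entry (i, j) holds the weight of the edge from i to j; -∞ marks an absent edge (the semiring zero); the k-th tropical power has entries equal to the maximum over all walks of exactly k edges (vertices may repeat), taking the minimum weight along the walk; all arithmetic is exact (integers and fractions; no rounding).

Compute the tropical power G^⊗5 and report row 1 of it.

G^⊗2:
  [98, 11, 90, 60, 92]
  [27, 7, 43, 43, 43]
  [27, -∞, 60, 57, 57]
  [27, -∞, 48, 60, 57]
  [27, 11, 59, 59, 78]
G^⊗3:
  [98, 11, 90, 60, 92]
  [27, 11, 43, 43, 43]
  [27, 11, 57, 60, 57]
  [27, 11, 60, 57, 57]
  [27, 11, 59, 59, 78]
G^⊗4:
  [98, 11, 90, 60, 92]
  [27, 11, 43, 43, 43]
  [27, 11, 60, 57, 57]
  [27, 11, 57, 60, 57]
  [27, 11, 59, 59, 78]
G^⊗5:
  [98, 11, 90, 60, 92]
  [27, 11, 43, 43, 43]
  [27, 11, 57, 60, 57]
  [27, 11, 60, 57, 57]
  [27, 11, 59, 59, 78]
Answer: row 1 of G^⊗5 = [98, 11, 90, 60, 92]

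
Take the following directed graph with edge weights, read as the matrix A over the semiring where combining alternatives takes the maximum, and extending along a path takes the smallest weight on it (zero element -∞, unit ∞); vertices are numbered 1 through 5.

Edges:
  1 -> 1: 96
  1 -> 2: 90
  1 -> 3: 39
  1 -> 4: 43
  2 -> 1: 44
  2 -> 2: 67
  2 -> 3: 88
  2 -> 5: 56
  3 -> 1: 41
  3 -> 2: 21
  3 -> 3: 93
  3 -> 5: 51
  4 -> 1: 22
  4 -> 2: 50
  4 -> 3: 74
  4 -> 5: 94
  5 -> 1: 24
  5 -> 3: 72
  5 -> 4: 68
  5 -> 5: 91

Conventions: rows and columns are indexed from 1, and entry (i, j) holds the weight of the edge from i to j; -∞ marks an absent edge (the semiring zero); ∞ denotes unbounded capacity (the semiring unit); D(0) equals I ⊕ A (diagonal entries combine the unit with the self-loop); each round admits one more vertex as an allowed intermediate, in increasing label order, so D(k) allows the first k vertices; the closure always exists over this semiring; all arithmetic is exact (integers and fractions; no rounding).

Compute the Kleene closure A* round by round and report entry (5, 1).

D(0):
  [∞, 90, 39, 43, -∞]
  [44, ∞, 88, -∞, 56]
  [41, 21, ∞, -∞, 51]
  [22, 50, 74, ∞, 94]
  [24, -∞, 72, 68, ∞]
D(1):
  [∞, 90, 39, 43, -∞]
  [44, ∞, 88, 43, 56]
  [41, 41, ∞, 41, 51]
  [22, 50, 74, ∞, 94]
  [24, 24, 72, 68, ∞]
D(2):
  [∞, 90, 88, 43, 56]
  [44, ∞, 88, 43, 56]
  [41, 41, ∞, 41, 51]
  [44, 50, 74, ∞, 94]
  [24, 24, 72, 68, ∞]
D(3):
  [∞, 90, 88, 43, 56]
  [44, ∞, 88, 43, 56]
  [41, 41, ∞, 41, 51]
  [44, 50, 74, ∞, 94]
  [41, 41, 72, 68, ∞]
D(4):
  [∞, 90, 88, 43, 56]
  [44, ∞, 88, 43, 56]
  [41, 41, ∞, 41, 51]
  [44, 50, 74, ∞, 94]
  [44, 50, 72, 68, ∞]
D(5):
  [∞, 90, 88, 56, 56]
  [44, ∞, 88, 56, 56]
  [44, 50, ∞, 51, 51]
  [44, 50, 74, ∞, 94]
  [44, 50, 72, 68, ∞]
Answer: A*[5][1] = 44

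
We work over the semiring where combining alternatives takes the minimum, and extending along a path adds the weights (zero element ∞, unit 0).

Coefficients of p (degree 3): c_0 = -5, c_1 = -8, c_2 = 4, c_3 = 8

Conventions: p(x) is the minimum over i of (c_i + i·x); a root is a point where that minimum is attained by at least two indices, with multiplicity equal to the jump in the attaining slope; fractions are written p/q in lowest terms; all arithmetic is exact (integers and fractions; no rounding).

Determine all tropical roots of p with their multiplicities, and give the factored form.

hull edge (i=0, c=-5) to (i=1, c=-8): slope -3, span 1
hull edge (i=1, c=-8) to (i=3, c=8): slope 8, span 2
Factored form: p(x) = 8 ⊗ (x ⊕ (-8)) ⊗ (x ⊕ (-8)) ⊗ (x ⊕ 3)
Answer: roots = -8 (mult 2), 3 (mult 1)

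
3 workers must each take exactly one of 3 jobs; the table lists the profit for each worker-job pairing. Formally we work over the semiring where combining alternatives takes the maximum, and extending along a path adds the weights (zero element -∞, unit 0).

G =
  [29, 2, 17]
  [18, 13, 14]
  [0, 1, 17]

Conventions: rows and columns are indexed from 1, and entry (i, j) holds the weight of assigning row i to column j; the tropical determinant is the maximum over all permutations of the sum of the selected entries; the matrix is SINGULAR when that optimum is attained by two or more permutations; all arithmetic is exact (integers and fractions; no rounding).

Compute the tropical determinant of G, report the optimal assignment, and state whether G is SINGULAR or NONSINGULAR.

σ = (1, 2, 3): 29 + 13 + 17 = 59
σ = (1, 3, 2): 29 + 14 + 1 = 44
σ = (2, 1, 3): 2 + 18 + 17 = 37
σ = (2, 3, 1): 2 + 14 + 0 = 16
σ = (3, 1, 2): 17 + 18 + 1 = 36
σ = (3, 2, 1): 17 + 13 + 0 = 30
Optimal value attained by: σ = (1, 2, 3).
Answer: det⊕(G) = 59; verdict: NONSINGULAR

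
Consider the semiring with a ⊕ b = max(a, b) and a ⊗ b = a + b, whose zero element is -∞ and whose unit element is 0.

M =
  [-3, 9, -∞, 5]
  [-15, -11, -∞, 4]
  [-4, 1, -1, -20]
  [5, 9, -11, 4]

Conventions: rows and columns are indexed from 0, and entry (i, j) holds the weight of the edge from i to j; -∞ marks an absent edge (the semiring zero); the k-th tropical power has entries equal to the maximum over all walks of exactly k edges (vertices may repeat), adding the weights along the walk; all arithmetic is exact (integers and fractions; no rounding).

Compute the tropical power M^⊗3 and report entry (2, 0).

M^⊗2:
  [10, 14, -6, 13]
  [9, 13, -7, 8]
  [-5, 5, -2, 5]
  [9, 14, -7, 13]
M^⊗3:
  [18, 22, 2, 18]
  [13, 18, -3, 17]
  [10, 14, -3, 9]
  [18, 22, 2, 18]
Key observation: the optimum is the walk 2->1->3->0, with weight 1 + 4 + 5 = 10.
Optimal value attained by: walk 2->1->3->0.
Answer: (M^⊗3)[2][0] = 10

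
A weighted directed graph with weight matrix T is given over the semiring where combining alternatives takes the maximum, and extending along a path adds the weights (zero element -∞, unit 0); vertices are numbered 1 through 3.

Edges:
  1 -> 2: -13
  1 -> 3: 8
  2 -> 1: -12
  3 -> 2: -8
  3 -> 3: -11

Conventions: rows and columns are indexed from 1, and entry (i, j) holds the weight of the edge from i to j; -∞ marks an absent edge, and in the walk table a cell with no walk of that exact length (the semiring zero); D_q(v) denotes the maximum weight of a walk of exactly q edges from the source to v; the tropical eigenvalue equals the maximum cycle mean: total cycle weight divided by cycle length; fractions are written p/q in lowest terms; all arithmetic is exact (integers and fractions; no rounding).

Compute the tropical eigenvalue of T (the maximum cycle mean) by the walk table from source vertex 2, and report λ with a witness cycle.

q=0: [-∞, 0, -∞]
q=1: [-12, -∞, -∞]
q=2: [-∞, -25, -4]
q=3: [-37, -12, -15]
Optimal cycle mean attained by: cycle 1->3->2->1, total 8 + (-8) + (-12), length 3.
Answer: λ = -4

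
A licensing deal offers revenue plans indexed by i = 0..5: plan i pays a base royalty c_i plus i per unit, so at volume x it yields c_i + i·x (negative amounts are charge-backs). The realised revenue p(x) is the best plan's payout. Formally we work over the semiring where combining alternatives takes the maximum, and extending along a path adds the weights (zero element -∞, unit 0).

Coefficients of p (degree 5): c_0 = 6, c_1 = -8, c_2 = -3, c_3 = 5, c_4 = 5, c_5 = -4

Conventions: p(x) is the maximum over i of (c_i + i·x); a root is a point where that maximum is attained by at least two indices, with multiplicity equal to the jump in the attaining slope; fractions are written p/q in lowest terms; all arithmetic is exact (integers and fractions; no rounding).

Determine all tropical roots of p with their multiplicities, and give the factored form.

hull edge (i=0, c=6) to (i=4, c=5): slope -1/4, span 4
hull edge (i=4, c=5) to (i=5, c=-4): slope -9, span 1
Factored form: p(x) = -4 ⊗ (x ⊕ 1/4) ⊗ (x ⊕ 1/4) ⊗ (x ⊕ 1/4) ⊗ (x ⊕ 1/4) ⊗ (x ⊕ 9)
Answer: roots = 1/4 (mult 4), 9 (mult 1)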